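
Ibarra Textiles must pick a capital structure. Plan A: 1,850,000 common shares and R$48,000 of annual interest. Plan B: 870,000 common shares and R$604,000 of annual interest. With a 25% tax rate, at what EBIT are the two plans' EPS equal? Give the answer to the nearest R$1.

Set EPS_A = EPS_B: (EBIT − R$48,000)(1 − 0.25) ÷ 1,850,000 = (EBIT − R$604,000)(1 − 0.25) ÷ 870,000.
The (1 − t) factor cancels: (EBIT − 48,000) × 870,000 = (EBIT − 604,000) × 1,850,000.
EBIT × (1,850,000 − 870,000) = 604,000 × 1,850,000 − 48,000 × 870,000 = 1,075,640,000,000, so EBIT = 1,075,640,000,000 ÷ 980,000 = 1,097,591.84.

R$1,097,592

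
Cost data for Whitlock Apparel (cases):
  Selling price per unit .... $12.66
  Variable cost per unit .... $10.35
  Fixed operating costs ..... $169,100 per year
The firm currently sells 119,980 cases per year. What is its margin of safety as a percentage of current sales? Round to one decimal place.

Contribution margin per unit = $12.66 − $10.35 = $2.31. Break-even units = $169,100 ÷ $2.31 = 73,203.46; break-even revenue = 73,203.46 × $12.66 = $926,755.84.
Actual sales revenue = 119,980 × $12.66 = $1,518,946.80.
Margin of safety = ($1,518,946.80 − $926,755.84) ÷ $1,518,946.80 = 39.0%.

39.0%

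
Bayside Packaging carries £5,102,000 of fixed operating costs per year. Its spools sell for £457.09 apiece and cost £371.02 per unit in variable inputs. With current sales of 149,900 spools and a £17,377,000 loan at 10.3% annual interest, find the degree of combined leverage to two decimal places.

At 149,900 units, contribution = 149,900 × £86.07 = £12,901,893.00.
Operating income = contribution − fixed costs = £12,901,893.00 − £5,102,000 = £7,799,893.00. Interest = £1,789,831.00.
DOL = £12,901,893.00 ÷ £7,799,893.00 = 1.6541; DFL = £7,799,893.00 ÷ £6,010,062.00 = 1.2978.
Combined leverage = 1.6541 × 1.2978 = 2.1467.

2.15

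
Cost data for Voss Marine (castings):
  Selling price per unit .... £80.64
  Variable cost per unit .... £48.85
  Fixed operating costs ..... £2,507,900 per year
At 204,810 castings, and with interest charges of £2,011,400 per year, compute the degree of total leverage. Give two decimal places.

At 204,810 units, contribution = 204,810 × £31.79 = £6,510,909.90.
Operating income = contribution − fixed costs = £6,510,909.90 − £2,507,900 = £4,003,009.90. Interest = £2,011,400.00.
DOL = £6,510,909.90 ÷ £4,003,009.90 = 1.6265; DFL = £4,003,009.90 ÷ £1,991,609.90 = 2.0099.
DCL = DOL × DFL = 1.6265 × 2.0099 = 3.2691.

3.27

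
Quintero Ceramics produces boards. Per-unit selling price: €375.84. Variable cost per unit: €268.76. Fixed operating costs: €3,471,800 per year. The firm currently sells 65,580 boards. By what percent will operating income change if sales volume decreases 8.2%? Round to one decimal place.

-16.2%

At 65,580 units, contribution = 65,580 × €107.08 = €7,022,306.40.
Subtracting fixed costs: EBIT = €7,022,306.40 − €3,471,800 = €3,550,506.40.
Degree of operating leverage = €7,022,306.40 / €3,550,506.40 = 1.9778.
So EBIT moves 1.9778 × (-8.2%) = -16.2%.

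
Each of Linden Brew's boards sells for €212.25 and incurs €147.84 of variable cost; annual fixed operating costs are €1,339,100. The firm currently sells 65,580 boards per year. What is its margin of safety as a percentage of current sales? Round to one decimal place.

Each unit contributes €212.25 − €147.84 = €64.41. Break-even units = €1,339,100 ÷ €64.41 = 20,790.25; break-even revenue = 20,790.25 × €212.25 = €4,412,730.55.
Actual sales revenue = 65,580 × €212.25 = €13,919,355.00.
Margin of safety = (€13,919,355.00 − €4,412,730.55) ÷ €13,919,355.00 = 68.3%.

68.3%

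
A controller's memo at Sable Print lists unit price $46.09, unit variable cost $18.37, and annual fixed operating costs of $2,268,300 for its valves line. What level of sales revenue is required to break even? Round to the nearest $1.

$3,771,499

Contribution margin per unit = $46.09 − $18.37 = $27.72, a CM ratio of $27.72 ÷ $46.09 = 0.6014.
Break-even sales = FC ÷ CM ratio = $2,268,300 × $46.09 / $27.72 = $3,771,499.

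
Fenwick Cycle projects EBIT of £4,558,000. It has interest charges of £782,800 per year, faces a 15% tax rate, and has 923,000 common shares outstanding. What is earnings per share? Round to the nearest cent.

£3.48

Pre-tax income = £4,558,000 − £782,800.00 = £3,775,200.00.
Net income = £3,775,200.00 × (1 − 0.15) = £3,208,920.00.
Per share: £3,208,920.00 / 923,000 shares = £3.48.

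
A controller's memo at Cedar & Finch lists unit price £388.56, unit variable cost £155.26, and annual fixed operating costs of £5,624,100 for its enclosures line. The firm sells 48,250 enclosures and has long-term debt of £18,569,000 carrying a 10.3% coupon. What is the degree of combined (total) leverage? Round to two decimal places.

Contribution at this volume is 48,250 × £233.30 = £11,256,725.00.
Operating income = contribution − fixed costs = £11,256,725.00 − £5,624,100 = £5,632,625.00. Interest = £1,912,607.00.
DOL = £11,256,725.00 ÷ £5,632,625.00 = 1.9985; DFL = £5,632,625.00 ÷ £3,720,018.00 = 1.5141.
DCL = DOL × DFL = 1.9985 × 1.5141 = 3.0259.

3.03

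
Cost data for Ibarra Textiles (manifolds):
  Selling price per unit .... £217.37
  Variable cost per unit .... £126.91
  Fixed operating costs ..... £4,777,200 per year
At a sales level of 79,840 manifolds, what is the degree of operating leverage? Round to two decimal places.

2.95

At 79,840 units, contribution = 79,840 × £90.46 = £7,222,326.40.
Operating income = contribution − fixed costs = £7,222,326.40 − £4,777,200 = £2,445,126.40.
DOL = contribution ÷ EBIT = £7,222,326.40 ÷ £2,445,126.40 = 2.9538.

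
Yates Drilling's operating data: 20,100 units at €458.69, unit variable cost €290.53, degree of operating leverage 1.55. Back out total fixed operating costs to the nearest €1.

€1,199,361

Contribution at this volume is 20,100 × €168.16 = €3,380,016.00.
Since DOL = CM ÷ EBIT, EBIT = €3,380,016.00 ÷ 1.55 = €2,180,655.48.
And FC = contribution − EBIT = €3,380,016.00 − €2,180,655.48 = €1,199,361.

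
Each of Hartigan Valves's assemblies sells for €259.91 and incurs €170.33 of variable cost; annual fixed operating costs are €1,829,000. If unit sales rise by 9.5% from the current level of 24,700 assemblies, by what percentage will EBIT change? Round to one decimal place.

+54.8%

Contribution at this volume is 24,700 × €89.58 = €2,212,626.00.
Subtracting fixed costs: EBIT = €2,212,626.00 − €1,829,000 = €383,626.00.
DOL = contribution ÷ EBIT = €2,212,626.00 ÷ €383,626.00 = 5.7677.
%ΔEBIT = DOL × %ΔSales = 5.7677 × +9.5% = +54.8%.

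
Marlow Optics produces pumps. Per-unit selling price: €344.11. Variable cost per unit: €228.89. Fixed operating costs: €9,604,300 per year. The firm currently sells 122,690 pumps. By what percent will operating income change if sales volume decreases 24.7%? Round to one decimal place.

-77.0%

At 122,690 units, contribution = 122,690 × €115.22 = €14,136,341.80.
Operating income = contribution − fixed costs = €14,136,341.80 − €9,604,300 = €4,532,041.80.
So DOL = total CM / EBIT = €14,136,341.80 / €4,532,041.80 = 3.1192.
So EBIT moves 3.1192 × (-24.7%) = -77.0%.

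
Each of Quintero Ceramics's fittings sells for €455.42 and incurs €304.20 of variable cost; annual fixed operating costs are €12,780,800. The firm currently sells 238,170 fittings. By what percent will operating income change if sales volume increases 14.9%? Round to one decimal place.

Total contribution margin = 238,170 × €151.22 = €36,016,067.40.
Subtracting fixed costs: EBIT = €36,016,067.40 − €12,780,800 = €23,235,267.40.
Degree of operating leverage = €36,016,067.40 / €23,235,267.40 = 1.5501.
Operating income changes by 1.5501 × +14.9% = +23.1%.

+23.1%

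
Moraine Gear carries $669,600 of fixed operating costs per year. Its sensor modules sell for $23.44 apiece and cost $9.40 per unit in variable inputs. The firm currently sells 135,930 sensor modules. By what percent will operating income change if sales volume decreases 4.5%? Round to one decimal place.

-6.9%

Contribution at this volume is 135,930 × $14.04 = $1,908,457.20.
Subtracting fixed costs: EBIT = $1,908,457.20 − $669,600 = $1,238,857.20.
DOL = contribution ÷ EBIT = $1,908,457.20 ÷ $1,238,857.20 = 1.5405.
Operating income changes by 1.5405 × -4.5% = -6.9%.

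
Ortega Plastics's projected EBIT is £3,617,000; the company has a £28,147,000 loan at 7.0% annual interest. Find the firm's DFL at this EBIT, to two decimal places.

Interest = £1,970,290.00.
DFL = EBIT ÷ (EBIT − I) = £3,617,000 ÷ (£3,617,000 − £1,970,290.00) = £3,617,000 ÷ £1,646,710.00 = 2.1965.

2.20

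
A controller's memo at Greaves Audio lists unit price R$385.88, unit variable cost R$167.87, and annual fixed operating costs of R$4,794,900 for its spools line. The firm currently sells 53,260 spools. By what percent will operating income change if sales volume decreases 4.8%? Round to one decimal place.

-8.2%

At 53,260 units, contribution = 53,260 × R$218.01 = R$11,611,212.60.
EBIT = R$11,611,212.60 − R$4,794,900 = R$6,816,312.60.
DOL = contribution ÷ EBIT = R$11,611,212.60 ÷ R$6,816,312.60 = 1.7034.
Operating income changes by 1.7034 × -4.8% = -8.2%.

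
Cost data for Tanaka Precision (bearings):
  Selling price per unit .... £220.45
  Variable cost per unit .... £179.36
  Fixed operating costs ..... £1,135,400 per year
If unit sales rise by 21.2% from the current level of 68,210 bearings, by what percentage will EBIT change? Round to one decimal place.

+35.6%

At 68,210 units, contribution = 68,210 × £41.09 = £2,802,748.90.
Operating income = contribution − fixed costs = £2,802,748.90 − £1,135,400 = £1,667,348.90.
DOL = contribution ÷ EBIT = £2,802,748.90 ÷ £1,667,348.90 = 1.6810.
So EBIT moves 1.6810 × (+21.2%) = +35.6%.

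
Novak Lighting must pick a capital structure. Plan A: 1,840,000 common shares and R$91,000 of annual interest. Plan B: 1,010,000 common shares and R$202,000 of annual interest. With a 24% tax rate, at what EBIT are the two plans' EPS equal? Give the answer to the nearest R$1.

Set EPS_A = EPS_B: (EBIT − R$91,000)(1 − 0.24) ÷ 1,840,000 = (EBIT − R$202,000)(1 − 0.24) ÷ 1,010,000.
Cancelling (1 − t) and cross-multiplying: 1,010,000·(EBIT − 91,000) = 1,840,000·(EBIT − 202,000).
EBIT × (1,840,000 − 1,010,000) = 202,000 × 1,840,000 − 91,000 × 1,010,000 = 279,770,000,000, so EBIT = 279,770,000,000 ÷ 830,000 = 337,072.29.

R$337,072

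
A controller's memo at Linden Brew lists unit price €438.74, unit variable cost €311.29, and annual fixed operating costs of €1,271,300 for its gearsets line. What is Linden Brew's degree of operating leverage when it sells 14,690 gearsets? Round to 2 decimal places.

Contribution at this volume is 14,690 × €127.45 = €1,872,240.50.
Operating income = contribution − fixed costs = €1,872,240.50 − €1,271,300 = €600,940.50.
DOL = contribution ÷ EBIT = €1,872,240.50 ÷ €600,940.50 = 3.1155.

3.12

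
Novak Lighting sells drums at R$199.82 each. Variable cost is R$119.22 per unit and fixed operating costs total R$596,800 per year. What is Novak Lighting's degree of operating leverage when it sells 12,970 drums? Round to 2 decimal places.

At 12,970 units, contribution = 12,970 × R$80.60 = R$1,045,382.00.
Operating income = contribution − fixed costs = R$1,045,382.00 − R$596,800 = R$448,582.00.
Degree of operating leverage = R$1,045,382.00 / R$448,582.00 = 2.3304.

2.33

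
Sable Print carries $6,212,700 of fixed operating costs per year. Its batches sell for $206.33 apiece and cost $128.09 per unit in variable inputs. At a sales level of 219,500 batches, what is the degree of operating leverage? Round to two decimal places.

1.57

At 219,500 units, contribution = 219,500 × $78.24 = $17,173,680.00.
Operating income = contribution − fixed costs = $17,173,680.00 − $6,212,700 = $10,960,980.00.
Degree of operating leverage = $17,173,680.00 / $10,960,980.00 = 1.5668.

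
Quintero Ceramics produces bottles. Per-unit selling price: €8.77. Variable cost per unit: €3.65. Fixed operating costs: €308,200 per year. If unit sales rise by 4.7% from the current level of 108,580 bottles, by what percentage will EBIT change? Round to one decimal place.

Total contribution margin = 108,580 × €5.12 = €555,929.60.
Operating income = contribution − fixed costs = €555,929.60 − €308,200 = €247,729.60.
Degree of operating leverage = €555,929.60 / €247,729.60 = 2.2441.
%ΔEBIT = DOL × %ΔSales = 2.2441 × +4.7% = +10.5%.

+10.5%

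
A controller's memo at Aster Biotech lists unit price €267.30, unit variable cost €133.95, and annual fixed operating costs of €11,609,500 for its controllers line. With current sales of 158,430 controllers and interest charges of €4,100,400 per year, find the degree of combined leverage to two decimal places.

3.90

Total contribution margin = 158,430 × €133.35 = €21,126,640.50.
Operating income = contribution − fixed costs = €21,126,640.50 − €11,609,500 = €9,517,140.50. Interest = €4,100,400.00.
DOL = €21,126,640.50 ÷ €9,517,140.50 = 2.2199; DFL = €9,517,140.50 ÷ €5,416,740.50 = 1.7570.
DCL = DOL × DFL = 2.2199 × 1.7570 = 3.9004.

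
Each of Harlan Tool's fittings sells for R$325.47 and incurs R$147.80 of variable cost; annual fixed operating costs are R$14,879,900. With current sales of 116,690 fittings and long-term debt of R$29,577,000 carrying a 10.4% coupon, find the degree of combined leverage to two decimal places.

Total contribution margin = 116,690 × R$177.67 = R$20,732,312.30.
EBIT = R$20,732,312.30 − R$14,879,900 = R$5,852,412.30. Interest = R$3,076,008.00, so EBIT − I = R$2,776,404.30.
Degree of total leverage = total CM / (EBIT − interest) = R$20,732,312.30 / R$2,776,404.30 = 7.4673.

7.47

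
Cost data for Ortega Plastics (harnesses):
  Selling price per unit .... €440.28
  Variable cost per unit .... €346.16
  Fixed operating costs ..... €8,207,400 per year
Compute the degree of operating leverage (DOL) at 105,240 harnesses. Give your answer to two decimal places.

Total contribution margin = 105,240 × €94.12 = €9,905,188.80.
EBIT = €9,905,188.80 − €8,207,400 = €1,697,788.80.
So DOL = total CM / EBIT = €9,905,188.80 / €1,697,788.80 = 5.8342.

5.83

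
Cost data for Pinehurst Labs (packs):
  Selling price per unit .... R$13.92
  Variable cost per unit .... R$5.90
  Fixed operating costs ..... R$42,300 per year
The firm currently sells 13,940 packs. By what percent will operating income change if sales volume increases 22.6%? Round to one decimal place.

At 13,940 units, contribution = 13,940 × R$8.02 = R$111,798.80.
Operating income = contribution − fixed costs = R$111,798.80 − R$42,300 = R$69,498.80.
DOL = contribution ÷ EBIT = R$111,798.80 ÷ R$69,498.80 = 1.6086.
So EBIT moves 1.6086 × (+22.6%) = +36.4%.

+36.4%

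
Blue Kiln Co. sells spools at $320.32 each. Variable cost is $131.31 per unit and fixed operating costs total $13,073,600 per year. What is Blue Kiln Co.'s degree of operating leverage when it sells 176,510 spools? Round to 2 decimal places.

1.64

Contribution at this volume is 176,510 × $189.01 = $33,362,155.10.
Operating income = contribution − fixed costs = $33,362,155.10 − $13,073,600 = $20,288,555.10.
DOL = contribution ÷ EBIT = $33,362,155.10 ÷ $20,288,555.10 = 1.6444.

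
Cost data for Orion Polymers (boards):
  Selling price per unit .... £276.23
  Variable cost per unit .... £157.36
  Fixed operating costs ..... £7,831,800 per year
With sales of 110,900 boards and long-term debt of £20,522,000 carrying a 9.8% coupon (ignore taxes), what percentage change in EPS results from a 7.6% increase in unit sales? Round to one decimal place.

At 110,900 units, contribution = 110,900 × £118.87 = £13,182,683.00.
Subtracting fixed costs: EBIT = £13,182,683.00 − £7,831,800 = £5,350,883.00.
After interest of £2,011,156.00, pre-tax earnings = £3,339,727.00.
DCL = total CM / (EBIT − I) = £13,182,683.00 / £3,339,727.00 = 3.9472.
%ΔEPS = DCL × %ΔSales = 3.9472 × +7.6% = +30.0%.

+30.0%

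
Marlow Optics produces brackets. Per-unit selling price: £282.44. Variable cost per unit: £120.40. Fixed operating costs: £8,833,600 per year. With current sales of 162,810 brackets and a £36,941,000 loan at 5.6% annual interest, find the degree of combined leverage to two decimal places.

At 162,810 units, contribution = 162,810 × £162.04 = £26,381,732.40.
Subtracting fixed costs: EBIT = £26,381,732.40 − £8,833,600 = £17,548,132.40. Interest = £2,068,696.00.
DOL = £26,381,732.40 ÷ £17,548,132.40 = 1.5034; DFL = £17,548,132.40 ÷ £15,479,436.40 = 1.1336.
Combined leverage = 1.5034 × 1.1336 = 1.7043.

1.70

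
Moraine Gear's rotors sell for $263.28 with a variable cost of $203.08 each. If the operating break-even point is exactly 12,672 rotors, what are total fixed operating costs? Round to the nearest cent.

$762,854.40

Each unit contributes $263.28 − $203.08 = $60.20.
Fixed costs = break-even units × CM = 12,672 × $60.20 = $762,854.40.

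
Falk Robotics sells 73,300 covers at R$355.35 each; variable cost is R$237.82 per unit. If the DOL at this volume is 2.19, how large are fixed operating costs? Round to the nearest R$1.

R$4,681,182

At 73,300 units, contribution = 73,300 × R$117.53 = R$8,614,949.00.
Since DOL = CM ÷ EBIT, EBIT = R$8,614,949.00 ÷ 2.19 = R$3,933,766.67.
And FC = contribution − EBIT = R$8,614,949.00 − R$3,933,766.67 = R$4,681,182.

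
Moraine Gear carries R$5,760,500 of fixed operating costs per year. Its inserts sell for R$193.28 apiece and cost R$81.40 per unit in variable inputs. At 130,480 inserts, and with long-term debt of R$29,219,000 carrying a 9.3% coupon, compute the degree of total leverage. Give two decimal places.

2.39

At 130,480 units, contribution = 130,480 × R$111.88 = R$14,598,102.40.
Subtracting fixed costs: EBIT = R$14,598,102.40 − R$5,760,500 = R$8,837,602.40. Interest = R$2,717,367.00, so EBIT − I = R$6,120,235.40.
DCL = contribution ÷ (EBIT − I) = R$14,598,102.40 ÷ R$6,120,235.40 = 2.3852.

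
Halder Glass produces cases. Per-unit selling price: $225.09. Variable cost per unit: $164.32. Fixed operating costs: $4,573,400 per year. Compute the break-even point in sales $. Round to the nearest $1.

CM per unit = $225.09 − $164.32 = $60.77; CM ratio = $60.77 / $225.09 = 0.2700.
Break-even sales = FC ÷ CM ratio = $4,573,400 × $225.09 / $60.77 = $16,939,717.

$16,939,717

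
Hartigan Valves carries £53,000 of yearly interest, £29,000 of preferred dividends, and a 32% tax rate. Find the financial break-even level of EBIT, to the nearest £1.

Preferred dividends are paid after tax, so their pre-tax equivalent is £29,000 ÷ (1 − 0.32) = £42,647.06.
Financial break-even EBIT = interest + D_p ÷ (1 − t) = £53,000 + £42,647.06 = £95,647.06.

£95,647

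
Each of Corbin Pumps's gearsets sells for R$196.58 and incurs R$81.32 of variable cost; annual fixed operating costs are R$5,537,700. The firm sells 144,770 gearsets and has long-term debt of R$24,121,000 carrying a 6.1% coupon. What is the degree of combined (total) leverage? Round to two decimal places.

At 144,770 units, contribution = 144,770 × R$115.26 = R$16,686,190.20.
Subtracting fixed costs: EBIT = R$16,686,190.20 − R$5,537,700 = R$11,148,490.20. Interest = R$1,471,381.00.
DOL = R$16,686,190.20 ÷ R$11,148,490.20 = 1.4967; DFL = R$11,148,490.20 ÷ R$9,677,109.20 = 1.1520.
DCL = DOL × DFL = 1.4967 × 1.1520 = 1.7242.

1.72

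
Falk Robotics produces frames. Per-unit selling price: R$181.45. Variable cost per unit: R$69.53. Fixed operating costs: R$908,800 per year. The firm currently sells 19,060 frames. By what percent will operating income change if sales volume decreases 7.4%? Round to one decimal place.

-12.9%

Total contribution margin = 19,060 × R$111.92 = R$2,133,195.20.
Operating income = contribution − fixed costs = R$2,133,195.20 − R$908,800 = R$1,224,395.20.
Degree of operating leverage = R$2,133,195.20 / R$1,224,395.20 = 1.7422.
%ΔEBIT = DOL × %ΔSales = 1.7422 × -7.4% = -12.9%.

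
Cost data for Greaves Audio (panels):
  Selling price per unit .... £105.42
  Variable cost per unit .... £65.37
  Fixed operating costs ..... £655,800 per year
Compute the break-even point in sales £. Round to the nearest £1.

CM per unit = £105.42 − £65.37 = £40.05; CM ratio = £40.05 / £105.42 = 0.3799.
Break-even revenue = fixed costs × price ÷ CM = £655,800 × £105.42 ÷ £40.05 = £1,726,203.

£1,726,203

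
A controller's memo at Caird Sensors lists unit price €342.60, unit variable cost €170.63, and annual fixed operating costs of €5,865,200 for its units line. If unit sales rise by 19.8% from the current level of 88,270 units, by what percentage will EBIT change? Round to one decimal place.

Contribution at this volume is 88,270 × €171.97 = €15,179,791.90.
Subtracting fixed costs: EBIT = €15,179,791.90 − €5,865,200 = €9,314,591.90.
Degree of operating leverage = €15,179,791.90 / €9,314,591.90 = 1.6297.
Operating income changes by 1.6297 × +19.8% = +32.3%.

+32.3%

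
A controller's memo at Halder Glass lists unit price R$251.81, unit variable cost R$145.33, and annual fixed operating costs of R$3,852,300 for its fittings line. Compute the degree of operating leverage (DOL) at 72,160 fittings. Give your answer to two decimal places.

2.01

Total contribution margin = 72,160 × R$106.48 = R$7,683,596.80.
EBIT = R$7,683,596.80 − R$3,852,300 = R$3,831,296.80.
So DOL = total CM / EBIT = R$7,683,596.80 / R$3,831,296.80 = 2.0055.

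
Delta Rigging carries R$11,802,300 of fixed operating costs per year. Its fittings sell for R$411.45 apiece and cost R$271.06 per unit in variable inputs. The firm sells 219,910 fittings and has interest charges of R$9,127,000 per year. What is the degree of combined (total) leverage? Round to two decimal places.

At 219,910 units, contribution = 219,910 × R$140.39 = R$30,873,164.90.
EBIT = R$30,873,164.90 − R$11,802,300 = R$19,070,864.90. Interest = R$9,127,000.00, so EBIT − I = R$9,943,864.90.
Degree of total leverage = total CM / (EBIT − interest) = R$30,873,164.90 / R$9,943,864.90 = 3.1047.

3.10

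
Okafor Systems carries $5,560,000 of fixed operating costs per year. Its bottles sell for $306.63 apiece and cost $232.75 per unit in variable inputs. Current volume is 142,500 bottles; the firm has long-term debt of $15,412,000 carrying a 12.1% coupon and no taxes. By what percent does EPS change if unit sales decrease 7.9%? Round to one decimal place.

Total contribution margin = 142,500 × $73.88 = $10,527,900.00.
EBIT = $10,527,900.00 − $5,560,000 = $4,967,900.00.
Interest = $1,864,852.00, so EBIT − I = $3,103,048.00.
Degree of combined leverage = contribution ÷ (EBIT − I) = $10,527,900.00 ÷ $3,103,048.00 = 3.3928.
EPS therefore changes by 3.3928 × (-7.9%) = -26.8%.

-26.8%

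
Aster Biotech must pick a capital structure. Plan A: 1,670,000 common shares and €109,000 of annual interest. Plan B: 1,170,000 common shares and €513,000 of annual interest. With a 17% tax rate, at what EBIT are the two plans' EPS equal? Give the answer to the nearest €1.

At indifference, (EBIT − 109,000)(1 − t)/1,670,000 = (EBIT − 513,000)(1 − t)/1,170,000.
Cancelling (1 − t) and cross-multiplying: 1,170,000·(EBIT − 109,000) = 1,670,000·(EBIT − 513,000).
EBIT × (1,670,000 − 1,170,000) = 513,000 × 1,670,000 − 109,000 × 1,170,000 = 729,180,000,000, so EBIT = 729,180,000,000 ÷ 500,000 = 1,458,360.00.

€1,458,360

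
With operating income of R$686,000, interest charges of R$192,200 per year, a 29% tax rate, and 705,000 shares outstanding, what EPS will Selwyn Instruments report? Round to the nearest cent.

Interest = R$192,200.00, so EBT = R$686,000 − R$192,200.00 = R$493,800.00.
Net income = R$493,800.00 × (1 − 0.29) = R$350,598.00.
Per share: R$350,598.00 / 705,000 shares = R$0.50.

R$0.50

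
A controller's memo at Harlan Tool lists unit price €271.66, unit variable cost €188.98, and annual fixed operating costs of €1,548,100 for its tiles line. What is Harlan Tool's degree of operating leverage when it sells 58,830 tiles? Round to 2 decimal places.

At 58,830 units, contribution = 58,830 × €82.68 = €4,864,064.40.
EBIT = €4,864,064.40 − €1,548,100 = €3,315,964.40.
DOL = contribution ÷ EBIT = €4,864,064.40 ÷ €3,315,964.40 = 1.4669.

1.47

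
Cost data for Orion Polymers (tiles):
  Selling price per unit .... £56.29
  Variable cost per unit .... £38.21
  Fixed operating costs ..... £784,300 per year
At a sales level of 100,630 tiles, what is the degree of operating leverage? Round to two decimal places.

1.76

Contribution at this volume is 100,630 × £18.08 = £1,819,390.40.
Subtracting fixed costs: EBIT = £1,819,390.40 − £784,300 = £1,035,090.40.
So DOL = total CM / EBIT = £1,819,390.40 / £1,035,090.40 = 1.7577.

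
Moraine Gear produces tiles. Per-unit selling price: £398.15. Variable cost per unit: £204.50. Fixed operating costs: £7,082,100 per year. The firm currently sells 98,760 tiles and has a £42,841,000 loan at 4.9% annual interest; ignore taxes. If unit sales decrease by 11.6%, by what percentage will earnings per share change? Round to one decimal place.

At 98,760 units, contribution = 98,760 × £193.65 = £19,124,874.00.
EBIT = £19,124,874.00 − £7,082,100 = £12,042,774.00.
Interest = £2,099,209.00, so EBIT − I = £9,943,565.00.
DCL = total CM / (EBIT − I) = £19,124,874.00 / £9,943,565.00 = 1.9233.
%ΔEPS = DCL × %ΔSales = 1.9233 × -11.6% = -22.3%.

-22.3%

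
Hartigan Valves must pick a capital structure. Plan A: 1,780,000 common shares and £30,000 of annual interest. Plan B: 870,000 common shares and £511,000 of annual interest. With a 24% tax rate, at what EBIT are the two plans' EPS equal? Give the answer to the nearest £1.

At indifference, (EBIT − 30,000)(1 − t)/1,780,000 = (EBIT − 511,000)(1 − t)/870,000.
The (1 − t) factor cancels: (EBIT − 30,000) × 870,000 = (EBIT − 511,000) × 1,780,000.
EBIT × (1,780,000 − 870,000) = 511,000 × 1,780,000 − 30,000 × 870,000 = 883,480,000,000, so EBIT = 883,480,000,000 ÷ 910,000 = 970,857.14.

£970,857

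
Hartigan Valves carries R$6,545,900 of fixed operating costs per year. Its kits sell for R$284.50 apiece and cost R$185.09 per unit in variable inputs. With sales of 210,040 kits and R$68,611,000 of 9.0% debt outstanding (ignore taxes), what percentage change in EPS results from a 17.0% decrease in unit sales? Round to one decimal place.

-43.5%

At 210,040 units, contribution = 210,040 × R$99.41 = R$20,880,076.40.
EBIT = R$20,880,076.40 − R$6,545,900 = R$14,334,176.40.
Interest = R$6,174,990.00, so EBIT − I = R$8,159,186.40.
DCL = total CM / (EBIT − I) = R$20,880,076.40 / R$8,159,186.40 = 2.5591.
%ΔEPS = DCL × %ΔSales = 2.5591 × -17.0% = -43.5%.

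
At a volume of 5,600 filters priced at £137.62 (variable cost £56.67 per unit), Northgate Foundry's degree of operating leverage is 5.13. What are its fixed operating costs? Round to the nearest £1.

£364,954

Total contribution margin = 5,600 × £80.95 = £453,320.00.
DOL = contribution / EBIT, so EBIT = £453,320.00 / 5.13 = £88,366.47.
And FC = contribution − EBIT = £453,320.00 − £88,366.47 = £364,954.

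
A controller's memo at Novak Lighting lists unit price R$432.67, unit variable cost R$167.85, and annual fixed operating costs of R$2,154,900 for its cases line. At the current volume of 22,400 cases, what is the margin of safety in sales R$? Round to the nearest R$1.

R$6,171,075

Contribution margin per unit = R$432.67 − R$167.85 = R$264.82. Break-even units = R$2,154,900 ÷ R$264.82 = 8,137.23; break-even revenue = 8,137.23 × R$432.67 = R$3,520,733.26.
Actual sales revenue = 22,400 × R$432.67 = R$9,691,808.00.
Margin of safety = R$9,691,808.00 − R$3,520,733.26 = R$6,171,075.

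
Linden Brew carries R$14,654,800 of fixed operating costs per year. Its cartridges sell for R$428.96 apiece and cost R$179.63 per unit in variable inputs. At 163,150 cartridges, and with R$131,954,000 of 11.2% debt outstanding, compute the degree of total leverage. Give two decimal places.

Total contribution margin = 163,150 × R$249.33 = R$40,678,189.50.
EBIT = R$40,678,189.50 − R$14,654,800 = R$26,023,389.50. Interest = R$14,778,848.00.
DOL = R$40,678,189.50 ÷ R$26,023,389.50 = 1.5631; DFL = R$26,023,389.50 ÷ R$11,244,541.50 = 2.3143.
DCL = DOL × DFL = 1.5631 × 2.3143 = 3.6175.

3.62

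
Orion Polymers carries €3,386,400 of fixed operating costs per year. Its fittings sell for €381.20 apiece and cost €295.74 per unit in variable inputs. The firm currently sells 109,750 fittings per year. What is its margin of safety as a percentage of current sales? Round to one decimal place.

63.9%

Unit CM = price − variable cost = €381.20 − €295.74 = €85.46. Break-even units = €3,386,400 ÷ €85.46 = 39,625.56; break-even revenue = 39,625.56 × €381.20 = €15,105,261.88.
Actual sales revenue = 109,750 × €381.20 = €41,836,700.00.
Margin of safety = (€41,836,700.00 − €15,105,261.88) ÷ €41,836,700.00 = 63.9%.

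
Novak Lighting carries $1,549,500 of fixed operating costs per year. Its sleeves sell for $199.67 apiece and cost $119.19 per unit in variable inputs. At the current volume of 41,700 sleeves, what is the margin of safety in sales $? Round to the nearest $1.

$4,481,946

Unit CM = price − variable cost = $199.67 − $119.19 = $80.48. Break-even units = $1,549,500 ÷ $80.48 = 19,253.23; break-even revenue = 19,253.23 × $199.67 = $3,844,292.56.
Actual sales revenue = 41,700 × $199.67 = $8,326,239.00.
Margin of safety = $8,326,239.00 − $3,844,292.56 = $4,481,946.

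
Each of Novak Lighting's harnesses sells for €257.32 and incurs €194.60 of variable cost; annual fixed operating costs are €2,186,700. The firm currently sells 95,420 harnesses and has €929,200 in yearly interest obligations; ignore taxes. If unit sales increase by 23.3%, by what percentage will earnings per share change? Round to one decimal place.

Total contribution margin = 95,420 × €62.72 = €5,984,742.40.
EBIT = €5,984,742.40 − €2,186,700 = €3,798,042.40.
Interest = €929,200.00, so EBIT − I = €2,868,842.40.
DCL = total CM / (EBIT − I) = €5,984,742.40 / €2,868,842.40 = 2.0861.
%ΔEPS = DCL × %ΔSales = 2.0861 × +23.3% = +48.6%.

+48.6%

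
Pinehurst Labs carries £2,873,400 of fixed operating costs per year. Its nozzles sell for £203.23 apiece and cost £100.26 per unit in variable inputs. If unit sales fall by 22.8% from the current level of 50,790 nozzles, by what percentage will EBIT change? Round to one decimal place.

At 50,790 units, contribution = 50,790 × £102.97 = £5,229,846.30.
Operating income = contribution − fixed costs = £5,229,846.30 − £2,873,400 = £2,356,446.30.
So DOL = total CM / EBIT = £5,229,846.30 / £2,356,446.30 = 2.2194.
So EBIT moves 2.2194 × (-22.8%) = -50.6%.

-50.6%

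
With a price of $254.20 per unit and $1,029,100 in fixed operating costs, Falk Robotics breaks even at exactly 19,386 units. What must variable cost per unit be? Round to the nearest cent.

Contribution per unit must be FC / Q = $1,029,100 / 19,386 = $53.0847.
Hence VC = price − CM = $254.20 − $53.0847 = $201.12.

$201.12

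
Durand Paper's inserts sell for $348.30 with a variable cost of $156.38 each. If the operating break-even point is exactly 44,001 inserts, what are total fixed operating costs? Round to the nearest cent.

Contribution margin per unit = $348.30 − $156.38 = $191.92.
Since BE = FC / CM, FC = 44,001 × $191.92 = $8,444,671.92.

$8,444,671.92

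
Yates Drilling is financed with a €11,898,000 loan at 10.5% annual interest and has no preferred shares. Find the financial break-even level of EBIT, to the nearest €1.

Annual interest = 10.5% × €11,898,000 = €1,249,290.00.
With no preferred dividends, EPS = 0 when EBIT exactly covers interest, so the financial break-even EBIT is €1,249,290.00.

€1,249,290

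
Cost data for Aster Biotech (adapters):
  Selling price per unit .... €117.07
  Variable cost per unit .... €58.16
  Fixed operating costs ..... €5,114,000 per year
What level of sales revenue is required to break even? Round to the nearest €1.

Contribution margin per unit = €117.07 − €58.16 = €58.91, a CM ratio of €58.91 ÷ €117.07 = 0.5032.
Break-even sales = FC ÷ CM ratio = €5,114,000 × €117.07 / €58.91 = €10,162,892.

€10,162,892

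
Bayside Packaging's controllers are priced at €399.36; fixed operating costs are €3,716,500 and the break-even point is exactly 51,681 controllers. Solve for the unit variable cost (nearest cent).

Contribution per unit must be FC / Q = €3,716,500 / 51,681 = €71.9123.
Variable cost per unit = €399.36 − €71.9123 = €327.45.

€327.45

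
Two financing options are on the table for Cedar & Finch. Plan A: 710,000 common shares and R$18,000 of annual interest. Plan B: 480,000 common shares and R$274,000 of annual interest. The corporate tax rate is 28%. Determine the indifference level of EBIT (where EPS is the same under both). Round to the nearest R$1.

R$808,261

Set EPS_A = EPS_B: (EBIT − R$18,000)(1 − 0.28) ÷ 710,000 = (EBIT − R$274,000)(1 − 0.28) ÷ 480,000.
Cancelling (1 − t) and cross-multiplying: 480,000·(EBIT − 18,000) = 710,000·(EBIT − 274,000).
Solving, EBIT = (274,000·710,000 − 18,000·480,000) / (710,000 − 480,000) = 185,900,000,000 / 230,000 = 808,260.87.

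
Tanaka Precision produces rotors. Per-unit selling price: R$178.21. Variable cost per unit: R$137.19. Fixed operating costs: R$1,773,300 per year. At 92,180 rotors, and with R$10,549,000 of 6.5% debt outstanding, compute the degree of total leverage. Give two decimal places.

Total contribution margin = 92,180 × R$41.02 = R$3,781,223.60.
Operating income = contribution − fixed costs = R$3,781,223.60 − R$1,773,300 = R$2,007,923.60. Interest = R$685,685.00.
DOL = R$3,781,223.60 ÷ R$2,007,923.60 = 1.8832; DFL = R$2,007,923.60 ÷ R$1,322,238.60 = 1.5186.
Combined leverage = 1.8832 × 1.5186 = 2.8598.

2.86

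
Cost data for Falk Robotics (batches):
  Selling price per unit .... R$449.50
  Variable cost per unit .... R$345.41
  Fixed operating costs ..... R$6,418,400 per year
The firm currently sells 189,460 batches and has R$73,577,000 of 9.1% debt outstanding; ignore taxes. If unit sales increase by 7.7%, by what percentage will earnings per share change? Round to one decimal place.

Contribution at this volume is 189,460 × R$104.09 = R$19,720,891.40.
EBIT = R$19,720,891.40 − R$6,418,400 = R$13,302,491.40.
After interest of R$6,695,507.00, pre-tax earnings = R$6,606,984.40.
Degree of combined leverage = contribution ÷ (EBIT − I) = R$19,720,891.40 ÷ R$6,606,984.40 = 2.9849.
%ΔEPS = DCL × %ΔSales = 2.9849 × +7.7% = +23.0%.

+23.0%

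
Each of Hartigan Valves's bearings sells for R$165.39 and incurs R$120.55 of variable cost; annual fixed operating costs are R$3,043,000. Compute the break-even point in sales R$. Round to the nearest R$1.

R$11,223,947

CM per unit = R$165.39 − R$120.55 = R$44.84; CM ratio = R$44.84 / R$165.39 = 0.2711.
Break-even sales = FC ÷ CM ratio = R$3,043,000 × R$165.39 / R$44.84 = R$11,223,947.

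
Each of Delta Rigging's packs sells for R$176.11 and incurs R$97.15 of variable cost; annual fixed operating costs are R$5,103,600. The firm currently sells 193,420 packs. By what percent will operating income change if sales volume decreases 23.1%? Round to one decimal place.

-34.7%

At 193,420 units, contribution = 193,420 × R$78.96 = R$15,272,443.20.
Operating income = contribution − fixed costs = R$15,272,443.20 − R$5,103,600 = R$10,168,843.20.
DOL = contribution ÷ EBIT = R$15,272,443.20 ÷ R$10,168,843.20 = 1.5019.
%ΔEBIT = DOL × %ΔSales = 1.5019 × -23.1% = -34.7%.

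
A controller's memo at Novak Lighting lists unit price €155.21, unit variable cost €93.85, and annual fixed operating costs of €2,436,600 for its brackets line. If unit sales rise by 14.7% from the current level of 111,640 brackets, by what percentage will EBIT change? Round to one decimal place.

Contribution at this volume is 111,640 × €61.36 = €6,850,230.40.
Subtracting fixed costs: EBIT = €6,850,230.40 − €2,436,600 = €4,413,630.40.
DOL = contribution ÷ EBIT = €6,850,230.40 ÷ €4,413,630.40 = 1.5521.
Operating income changes by 1.5521 × +14.7% = +22.8%.

+22.8%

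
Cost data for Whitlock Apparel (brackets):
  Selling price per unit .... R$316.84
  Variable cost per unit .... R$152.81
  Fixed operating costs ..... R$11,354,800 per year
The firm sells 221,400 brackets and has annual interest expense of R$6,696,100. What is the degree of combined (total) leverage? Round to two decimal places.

1.99

Contribution at this volume is 221,400 × R$164.03 = R$36,316,242.00.
Operating income = contribution − fixed costs = R$36,316,242.00 − R$11,354,800 = R$24,961,442.00. Interest = R$6,696,100.00, so EBIT − I = R$18,265,342.00.
DCL = contribution ÷ (EBIT − I) = R$36,316,242.00 ÷ R$18,265,342.00 = 1.9883.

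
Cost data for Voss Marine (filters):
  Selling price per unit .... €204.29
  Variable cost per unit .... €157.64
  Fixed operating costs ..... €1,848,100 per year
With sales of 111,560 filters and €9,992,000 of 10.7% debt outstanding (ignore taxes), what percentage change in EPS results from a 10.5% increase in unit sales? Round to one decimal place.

+23.9%

At 111,560 units, contribution = 111,560 × €46.65 = €5,204,274.00.
Subtracting fixed costs: EBIT = €5,204,274.00 − €1,848,100 = €3,356,174.00.
Interest = €1,069,144.00, so EBIT − I = €2,287,030.00.
Degree of combined leverage = contribution ÷ (EBIT − I) = €5,204,274.00 ÷ €2,287,030.00 = 2.2756.
EPS therefore changes by 2.2756 × (+10.5%) = +23.9%.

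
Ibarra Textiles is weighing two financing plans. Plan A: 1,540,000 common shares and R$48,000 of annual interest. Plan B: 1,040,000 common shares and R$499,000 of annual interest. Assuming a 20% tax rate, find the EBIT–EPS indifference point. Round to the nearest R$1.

R$1,437,080

Set EPS_A = EPS_B: (EBIT − R$48,000)(1 − 0.20) ÷ 1,540,000 = (EBIT − R$499,000)(1 − 0.20) ÷ 1,040,000.
The (1 − t) factor cancels: (EBIT − 48,000) × 1,040,000 = (EBIT − 499,000) × 1,540,000.
EBIT × (1,540,000 − 1,040,000) = 499,000 × 1,540,000 − 48,000 × 1,040,000 = 718,540,000,000, so EBIT = 718,540,000,000 ÷ 500,000 = 1,437,080.00.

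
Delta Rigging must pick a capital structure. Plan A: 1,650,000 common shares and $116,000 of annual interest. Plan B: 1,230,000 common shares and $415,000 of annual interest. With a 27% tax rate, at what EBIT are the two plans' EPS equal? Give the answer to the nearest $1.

$1,290,643

Set EPS_A = EPS_B: (EBIT − $116,000)(1 − 0.27) ÷ 1,650,000 = (EBIT − $415,000)(1 − 0.27) ÷ 1,230,000.
Cancelling (1 − t) and cross-multiplying: 1,230,000·(EBIT − 116,000) = 1,650,000·(EBIT − 415,000).
Solving, EBIT = (415,000·1,650,000 − 116,000·1,230,000) / (1,650,000 − 1,230,000) = 542,070,000,000 / 420,000 = 1,290,642.86.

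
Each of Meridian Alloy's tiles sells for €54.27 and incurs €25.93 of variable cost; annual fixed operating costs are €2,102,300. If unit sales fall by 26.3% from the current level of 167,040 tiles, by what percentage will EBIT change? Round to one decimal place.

At 167,040 units, contribution = 167,040 × €28.34 = €4,733,913.60.
EBIT = €4,733,913.60 − €2,102,300 = €2,631,613.60.
So DOL = total CM / EBIT = €4,733,913.60 / €2,631,613.60 = 1.7989.
%ΔEBIT = DOL × %ΔSales = 1.7989 × -26.3% = -47.3%.

-47.3%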